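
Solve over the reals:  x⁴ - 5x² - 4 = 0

x = -2.3878 or x = 2.3878

Let u = x². The equation becomes u² - 5u - 4 = 0.
By the quadratic formula, u = 5/2 + √(41)/2 or u = 5/2 - √(41)/2.
x² = 5/2 + √(41)/2 gives x = ±√(5/2 + √(41)/2) ≈ ±2.3878.
x² = 5/2 - √(41)/2 < 0 has no real solution.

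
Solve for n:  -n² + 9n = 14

Bring every term to one side: -n² + 9n - 14 = 0.
Factor: -1(n - 7)(n - 2) = 0.
So n = 7 or n = 2.

n = 2 or n = 7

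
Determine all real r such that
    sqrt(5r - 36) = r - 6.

Square both sides: 5r - 36 = (r - 6)^2.
Expand and rearrange: r^2 - 17r + 72 = 0.
Solving gives r = 9 or r = 8.
Check each candidate in the original equation:
  r = 9: sqrt(9) = 3, while r - 6 = 3 — valid.
  r = 8: sqrt(4) = 2, while r - 6 = 2 — valid.

r = 8 or r = 9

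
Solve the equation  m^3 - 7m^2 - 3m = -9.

m = -1.2426 or m = 1 or m = 7.2426

Rearrange: m^3 - 7m^2 - 3m + 9 = 0.
Possible rational roots are divisors of 9. Testing m = 1 gives 0, so (m - 1) is a factor.
Divide: m^3 - 7m^2 - 3m + 9 = (m - 1)(m^2 - 6m - 9).
Apply the quadratic formula to m^2 - 6m - 9 = 0: m = (6 +/- sqrt(72))/2, i.e. m ~= 7.2426 or m ~= -1.2426.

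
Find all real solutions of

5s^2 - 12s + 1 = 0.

Discriminant: (-12)^2 - 4*5*1 = 124.
Quadratic formula: s = (12 +/- sqrt(124)) / 10.
So s = sqrt(31)/5 + 6/5 ~= 2.3136 or s = 6/5 - sqrt(31)/5 ~= 0.0864.

s = 0.0864 or s = 2.3136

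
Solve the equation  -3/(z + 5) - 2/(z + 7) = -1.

z = -6.3723 or z = -0.6277

Multiply both sides by (z + 5)(z + 7):
-3(z + 7) - 2(z + 5) = -(z + 5)(z + 7).
Expand and collect terms: -z² - 7z - 4 = 0.
By the quadratic formula, z = (7 ± √33) / -2, so z ≈ -6.3723 or z ≈ -0.6277.
Neither value makes a denominator zero (z ≠ -5, z ≠ -7), so both are valid.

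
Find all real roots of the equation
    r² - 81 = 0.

Factor: (r + 9)(r - 9) = 0.
So r = -9 or r = 9.

r = -9 or r = 9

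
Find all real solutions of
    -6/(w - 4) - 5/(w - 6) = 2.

w = -0.7604 or w = 5.2604

Multiply both sides by (w - 4)(w - 6):
-6(w - 6) - 5(w - 4) = 2(w - 4)(w - 6).
Expand and collect terms: 2w² - 9w - 8 = 0.
By the quadratic formula, w = (9 ± √145) / 4, so w ≈ 5.2604 or w ≈ -0.7604.
Neither value makes a denominator zero (w ≠ 4, w ≠ 6), so both are valid.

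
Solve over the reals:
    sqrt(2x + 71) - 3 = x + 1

x = 5

Isolate the radical: sqrt(2x + 71) = x + 4.
Square both sides: 2x + 71 = (x + 4)^2.
Expand and rearrange: x^2 + 6x - 55 = 0.
Solving gives x = 5 or x = -11.
Check each candidate in the original equation:
  x = 5: sqrt(81) = 9, while x + 4 = 9 — valid.
  x = -11: sqrt(49) = 7, while x + 4 = -7 — extraneous.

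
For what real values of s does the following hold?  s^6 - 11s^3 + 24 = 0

s = 1.4422 or s = 2

Let u = s^3. The equation becomes u^2 - 11u + 24 = 0.
Factor: (u - 3)(u - 8) = 0, so u = 3 or u = 8.
s^3 = 3 gives s = (3)^(1/3) ~= 1.4422.
s^3 = 8 gives s = 2.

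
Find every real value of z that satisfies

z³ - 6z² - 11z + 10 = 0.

z = -2 or z = 0.6834 or z = 7.3166

Possible rational roots are divisors of 10. Testing z = -2 gives 0, so (z + 2) is a factor.
Divide: z³ - 6z² - 11z + 10 = (z + 2)(z² - 8z + 5).
Apply the quadratic formula to z² - 8z + 5 = 0: z = (8 ± √44)/2, i.e. z ≈ 7.3166 or z ≈ 0.6834.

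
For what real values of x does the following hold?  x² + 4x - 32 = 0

x = -8 or x = 4

Factor: (x - 4)(x + 8) = 0.
So x = 4 or x = -8.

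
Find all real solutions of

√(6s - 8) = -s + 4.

Square both sides: 6s - 8 = (-s + 4)².
Expand and rearrange: s² - 14s + 24 = 0.
Solving gives s = 12 or s = 2.
Check each candidate in the original equation:
  s = 12: √(64) = 8, while -s + 4 = -8 — extraneous.
  s = 2: √(4) = 2, while -s + 4 = 2 — valid.

s = 2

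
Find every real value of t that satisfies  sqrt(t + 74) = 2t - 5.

t = 7

Square both sides: t + 74 = (2t - 5)^2.
Expand and rearrange: 4t^2 - 21t - 49 = 0.
Solving gives t = 7 or t = -1.75.
Check each candidate in the original equation:
  t = 7: sqrt(81) = 9, while 2t - 5 = 9 — valid.
  t = -1.75: sqrt(72.25) = 8.5, while 2t - 5 = -8.5 — extraneous.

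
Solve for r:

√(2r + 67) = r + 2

r = 7

Square both sides: 2r + 67 = (r + 2)².
Expand and rearrange: r² + 2r - 63 = 0.
Solving gives r = 7 or r = -9.
Check each candidate in the original equation:
  r = 7: √(81) = 9, while r + 2 = 9 — valid.
  r = -9: √(49) = 7, while r + 2 = -7 — extraneous.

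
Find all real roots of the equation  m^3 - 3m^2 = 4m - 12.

m = -2 or m = 2 or m = 3

Rearrange: m^3 - 3m^2 - 4m + 12 = 0.
Possible rational roots are divisors of 12. Testing m = 2 gives 0, so (m - 2) is a factor.
Divide: m^3 - 3m^2 - 4m + 12 = (m - 2)(m^2 - m - 6).
Factor the quadratic: m = 3 or m = -2.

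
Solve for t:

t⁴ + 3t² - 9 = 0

Let u = t². The equation becomes u² + 3u - 9 = 0.
By the quadratic formula, u = -3/2 + 3·√(5)/2 or u = -3·√(5)/2 - 3/2.
t² = -3/2 + 3·√(5)/2 gives t = ±√(-3/2 + 3·√(5)/2) ≈ ±1.3617.
t² = -3·√(5)/2 - 3/2 < 0 has no real solution.

t = -1.3617 or t = 1.3617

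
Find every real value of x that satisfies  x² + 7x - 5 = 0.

Discriminant: (7)² − 4·1·(-5) = 69.
Quadratic formula: x = (-7 ± √69) / 2.
So x = -7/2 + √(69)/2 ≈ 0.6533 or x = -√(69)/2 - 7/2 ≈ -7.6533.

x = -7.6533 or x = 0.6533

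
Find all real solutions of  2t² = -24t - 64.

Bring every term to one side: 2t² + 24t + 64 = 0.
Factor: 2(t + 4)(t + 8) = 0.
So t = -4 or t = -8.

t = -8 or t = -4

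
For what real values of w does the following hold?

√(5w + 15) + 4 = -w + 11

w = 2

Isolate the radical: √(5w + 15) = -w + 7.
Square both sides: 5w + 15 = (-w + 7)².
Expand and rearrange: w² - 19w + 34 = 0.
Solving gives w = 17 or w = 2.
Check each candidate in the original equation:
  w = 17: √(100) = 10, while -w + 7 = -10 — extraneous.
  w = 2: √(25) = 5, while -w + 7 = 5 — valid.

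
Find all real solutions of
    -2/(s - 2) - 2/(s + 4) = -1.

Multiply both sides by (s - 2)(s + 4):
-2(s + 4) - 2(s - 2) = -(s - 2)(s + 4).
Expand and collect terms: -s^2 + 2s + 12 = 0.
By the quadratic formula, s = (-2 +/- sqrt(52)) / -2, so s ~= -2.6056 or s ~= 4.6056.
Neither value makes a denominator zero (s != 2, s != -4), so both are valid.

s = -2.6056 or s = 4.6056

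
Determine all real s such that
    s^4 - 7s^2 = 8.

Let u = s^2. The equation becomes u^2 - 7u - 8 = 0.
Factor: (u + 1)(u - 8) = 0, so u = -1 or u = 8.
s^2 = -1 < 0 has no real solution.
s^2 = 8 gives s = +/-2*sqrt(2) ~= +/-2.8284.

s = -2.8284 or s = 2.8284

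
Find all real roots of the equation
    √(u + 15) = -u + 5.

Square both sides: u + 15 = (-u + 5)².
Expand and rearrange: u² - 11u + 10 = 0.
Solving gives u = 10 or u = 1.
Check each candidate in the original equation:
  u = 10: √(25) = 5, while -u + 5 = -5 — extraneous.
  u = 1: √(16) = 4, while -u + 5 = 4 — valid.

u = 1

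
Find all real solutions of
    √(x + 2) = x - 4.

x = 7

Square both sides: x + 2 = (x - 4)².
Expand and rearrange: x² - 9x + 14 = 0.
Solving gives x = 7 or x = 2.
Check each candidate in the original equation:
  x = 7: √(9) = 3, while x - 4 = 3 — valid.
  x = 2: √(4) = 2, while x - 4 = -2 — extraneous.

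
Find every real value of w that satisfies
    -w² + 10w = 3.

w = 0.3096 or w = 9.6904

Rearrange to standard form: -w² + 10w - 3 = 0.
Discriminant: (10)² − 4·(-1)·(-3) = 88.
Quadratic formula: w = (-10 ± √88) / (-2).
So w = 5 - √(22) ≈ 0.3096 or w = √(22) + 5 ≈ 9.6904.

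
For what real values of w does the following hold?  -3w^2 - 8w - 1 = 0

Discriminant: (-8)^2 - 4*(-3)*(-1) = 52.
Quadratic formula: w = (8 +/- sqrt(52)) / (-6).
So w = -4/3 - sqrt(13)/3 ~= -2.5352 or w = -4/3 + sqrt(13)/3 ~= -0.1315.

w = -2.5352 or w = -0.1315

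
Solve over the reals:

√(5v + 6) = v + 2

v = -1 or v = 2

Square both sides: 5v + 6 = (v + 2)².
Expand and rearrange: v² - v - 2 = 0.
Solving gives v = 2 or v = -1.
Check each candidate in the original equation:
  v = 2: √(16) = 4, while v + 2 = 4 — valid.
  v = -1: √(1) = 1, while v + 2 = 1 — valid.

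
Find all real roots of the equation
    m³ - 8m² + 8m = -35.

Rearrange: m³ - 8m² + 8m + 35 = 0.
Possible rational roots are divisors of 35. Testing m = 5 gives 0, so (m - 5) is a factor.
Divide: m³ - 8m² + 8m + 35 = (m - 5)(m² - 3m - 7).
Apply the quadratic formula to m² - 3m - 7 = 0: m = (3 ± √37)/2, i.e. m ≈ 4.5414 or m ≈ -1.5414.

m = -1.5414 or m = 4.5414 or m = 5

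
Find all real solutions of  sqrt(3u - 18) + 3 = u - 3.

u = 6 or u = 9

Isolate the radical: sqrt(3u - 18) = u - 6.
Square both sides: 3u - 18 = (u - 6)^2.
Expand and rearrange: u^2 - 15u + 54 = 0.
Solving gives u = 9 or u = 6.
Check each candidate in the original equation:
  u = 9: sqrt(9) = 3, while u - 6 = 3 — valid.
  u = 6: sqrt(0) = 0, while u - 6 = 0 — valid.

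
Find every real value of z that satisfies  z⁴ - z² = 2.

Let u = z². The equation becomes u² - u - 2 = 0.
Factor: (u - 2)(u + 1) = 0, so u = 2 or u = -1.
z² = 2 gives z = ±√(2) ≈ ±1.4142.
z² = -1 < 0 has no real solution.

z = -1.4142 or z = 1.4142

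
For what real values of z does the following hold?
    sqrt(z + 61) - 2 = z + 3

z = 3

Isolate the radical: sqrt(z + 61) = z + 5.
Square both sides: z + 61 = (z + 5)^2.
Expand and rearrange: z^2 + 9z - 36 = 0.
Solving gives z = 3 or z = -12.
Check each candidate in the original equation:
  z = 3: sqrt(64) = 8, while z + 5 = 8 — valid.
  z = -12: sqrt(49) = 7, while z + 5 = -7 — extraneous.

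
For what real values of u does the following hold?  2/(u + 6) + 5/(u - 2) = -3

Multiply both sides by (u + 6)(u - 2):
2(u - 2) + 5(u + 6) = -3(u + 6)(u - 2).
Expand and collect terms: -3u^2 - 19u + 10 = 0.
By the quadratic formula, u = (19 +/- sqrt(481)) / -6, so u ~= -6.822 or u ~= 0.4886.
Neither value makes a denominator zero (u != -6, u != 2), so both are valid.

u = -6.822 or u = 0.4886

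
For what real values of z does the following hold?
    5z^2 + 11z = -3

z = -1.881 or z = -0.319

Rearrange to standard form: 5z^2 + 11z + 3 = 0.
Discriminant: (11)^2 - 4*5*3 = 61.
Quadratic formula: z = (-11 +/- sqrt(61)) / 10.
So z = -11/10 + sqrt(61)/10 ~= -0.319 or z = -11/10 - sqrt(61)/10 ~= -1.881.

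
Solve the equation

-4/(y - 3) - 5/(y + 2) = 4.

y = -3.4782 or y = 2.2282

Multiply both sides by (y - 3)(y + 2):
-4(y + 2) - 5(y - 3) = 4(y - 3)(y + 2).
Expand and collect terms: 4y² + 5y - 31 = 0.
By the quadratic formula, y = (-5 ± √521) / 8, so y ≈ 2.2282 or y ≈ -3.4782.
Neither value makes a denominator zero (y ≠ 3, y ≠ -2), so both are valid.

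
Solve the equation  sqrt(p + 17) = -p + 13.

Square both sides: p + 17 = (-p + 13)^2.
Expand and rearrange: p^2 - 27p + 152 = 0.
Solving gives p = 19 or p = 8.
Check each candidate in the original equation:
  p = 19: sqrt(36) = 6, while -p + 13 = -6 — extraneous.
  p = 8: sqrt(25) = 5, while -p + 13 = 5 — valid.

p = 8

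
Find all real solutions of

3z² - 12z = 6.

Rearrange to standard form: 3z² - 12z - 6 = 0.
Discriminant: (-12)² − 4·3·(-6) = 216.
Quadratic formula: z = (12 ± √216) / 6.
So z = 2 + √(6) ≈ 4.4495 or z = 2 - √(6) ≈ -0.4495.

z = -0.4495 or z = 4.4495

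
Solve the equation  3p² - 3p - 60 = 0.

p = -4 or p = 5

Factor: 3(p + 4)(p - 5) = 0.
So p = -4 or p = 5.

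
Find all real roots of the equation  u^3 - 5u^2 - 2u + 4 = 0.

u = -1 or u = 0.7639 or u = 5.2361

Possible rational roots are divisors of 4. Testing u = -1 gives 0, so (u + 1) is a factor.
Divide: u^3 - 5u^2 - 2u + 4 = (u + 1)(u^2 - 6u + 4).
Apply the quadratic formula to u^2 - 6u + 4 = 0: u = (6 +/- sqrt(20))/2, i.e. u ~= 5.2361 or u ~= 0.7639.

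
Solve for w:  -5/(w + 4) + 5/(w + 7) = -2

Multiply both sides by (w + 4)(w + 7):
-5(w + 7) + 5(w + 4) = -2(w + 4)(w + 7).
Expand and collect terms: -2w^2 - 22w - 41 = 0.
By the quadratic formula, w = (22 +/- sqrt(156)) / -4, so w ~= -8.6225 or w ~= -2.3775.
Neither value makes a denominator zero (w != -4, w != -7), so both are valid.

w = -8.6225 or w = -2.3775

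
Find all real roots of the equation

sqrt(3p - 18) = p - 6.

Square both sides: 3p - 18 = (p - 6)^2.
Expand and rearrange: p^2 - 15p + 54 = 0.
Solving gives p = 9 or p = 6.
Check each candidate in the original equation:
  p = 9: sqrt(9) = 3, while p - 6 = 3 — valid.
  p = 6: sqrt(0) = 0, while p - 6 = 0 — valid.

p = 6 or p = 9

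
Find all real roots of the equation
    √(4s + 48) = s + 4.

s = 4

Square both sides: 4s + 48 = (s + 4)².
Expand and rearrange: s² + 4s - 32 = 0.
Solving gives s = 4 or s = -8.
Check each candidate in the original equation:
  s = 4: √(64) = 8, while s + 4 = 8 — valid.
  s = -8: √(16) = 4, while s + 4 = -4 — extraneous.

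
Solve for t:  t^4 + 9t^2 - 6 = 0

t = -0.7896 or t = 0.7896

Let u = t^2. The equation becomes u^2 + 9u - 6 = 0.
By the quadratic formula, u = -9/2 + sqrt(105)/2 or u = -sqrt(105)/2 - 9/2.
t^2 = -9/2 + sqrt(105)/2 gives t = +/-sqrt(-9/2 + sqrt(105)/2) ~= +/-0.7896.
t^2 = -sqrt(105)/2 - 9/2 < 0 has no real solution.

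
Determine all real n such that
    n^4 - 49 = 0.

Let u = n^2. The equation becomes u^2 - 49 = 0.
Factor: (u + 7)(u - 7) = 0, so u = -7 or u = 7.
n^2 = -7 < 0 has no real solution.
n^2 = 7 gives n = +/-sqrt(7) ~= +/-2.6458.

n = -2.6458 or n = 2.6458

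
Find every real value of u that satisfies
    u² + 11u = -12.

Rearrange to standard form: u² + 11u + 12 = 0.
Discriminant: (11)² − 4·1·12 = 73.
Quadratic formula: u = (-11 ± √73) / 2.
So u = -11/2 + √(73)/2 ≈ -1.228 or u = -11/2 - √(73)/2 ≈ -9.772.

u = -9.772 or u = -1.228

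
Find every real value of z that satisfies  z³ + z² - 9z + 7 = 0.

z = -3.8284 or z = 1 or z = 1.8284

Possible rational roots are divisors of 7. Testing z = 1 gives 0, so (z - 1) is a factor.
Divide: z³ + z² - 9z + 7 = (z - 1)(z² + 2z - 7).
Apply the quadratic formula to z² + 2z - 7 = 0: z = (-2 ± √32)/2, i.e. z ≈ 1.8284 or z ≈ -3.8284.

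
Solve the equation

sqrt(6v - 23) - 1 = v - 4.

Isolate the radical: sqrt(6v - 23) = v - 3.
Square both sides: 6v - 23 = (v - 3)^2.
Expand and rearrange: v^2 - 12v + 32 = 0.
Solving gives v = 8 or v = 4.
Check each candidate in the original equation:
  v = 8: sqrt(25) = 5, while v - 3 = 5 — valid.
  v = 4: sqrt(1) = 1, while v - 3 = 1 — valid.

v = 4 or v = 8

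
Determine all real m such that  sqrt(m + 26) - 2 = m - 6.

Isolate the radical: sqrt(m + 26) = m - 4.
Square both sides: m + 26 = (m - 4)^2.
Expand and rearrange: m^2 - 9m - 10 = 0.
Solving gives m = 10 or m = -1.
Check each candidate in the original equation:
  m = 10: sqrt(36) = 6, while m - 4 = 6 — valid.
  m = -1: sqrt(25) = 5, while m - 4 = -5 — extraneous.

m = 10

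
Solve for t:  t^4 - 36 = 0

Let u = t^2. The equation becomes u^2 - 36 = 0.
Factor: (u + 6)(u - 6) = 0, so u = -6 or u = 6.
t^2 = -6 < 0 has no real solution.
t^2 = 6 gives t = +/-sqrt(6) ~= +/-2.4495.

t = -2.4495 or t = 2.4495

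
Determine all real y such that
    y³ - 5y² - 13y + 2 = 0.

Possible rational roots are divisors of 2. Testing y = -2 gives 0, so (y + 2) is a factor.
Divide: y³ - 5y² - 13y + 2 = (y + 2)(y² - 7y + 1).
Apply the quadratic formula to y² - 7y + 1 = 0: y = (7 ± √45)/2, i.e. y ≈ 6.8541 or y ≈ 0.1459.

y = -2 or y = 0.1459 or y = 6.8541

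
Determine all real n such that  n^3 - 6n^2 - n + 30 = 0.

Possible rational roots are divisors of 30. Testing n = 5 gives 0, so (n - 5) is a factor.
Divide: n^3 - 6n^2 - n + 30 = (n - 5)(n^2 - n - 6).
Factor the quadratic: n = 3 or n = -2.

n = -2 or n = 3 or n = 5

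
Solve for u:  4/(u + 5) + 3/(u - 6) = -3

Multiply both sides by (u + 5)(u - 6):
4(u - 6) + 3(u + 5) = -3(u + 5)(u - 6).
Expand and collect terms: -3u² - 4u + 99 = 0.
By the quadratic formula, u = (4 ± √1204) / -6, so u ≈ -6.4498 or u ≈ 5.1165.
Neither value makes a denominator zero (u ≠ -5, u ≠ 6), so both are valid.

u = -6.4498 or u = 5.1165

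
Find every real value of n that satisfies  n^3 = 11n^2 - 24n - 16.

n = -0.5311 or n = 4 or n = 7.5311

Rearrange: n^3 - 11n^2 + 24n + 16 = 0.
Possible rational roots are divisors of 16. Testing n = 4 gives 0, so (n - 4) is a factor.
Divide: n^3 - 11n^2 + 24n + 16 = (n - 4)(n^2 - 7n - 4).
Apply the quadratic formula to n^2 - 7n - 4 = 0: n = (7 +/- sqrt(65))/2, i.e. n ~= 7.5311 or n ~= -0.5311.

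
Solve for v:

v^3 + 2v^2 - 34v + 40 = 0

v = -7.3589 or v = 1.3589 or v = 4

Possible rational roots are divisors of 40. Testing v = 4 gives 0, so (v - 4) is a factor.
Divide: v^3 + 2v^2 - 34v + 40 = (v - 4)(v^2 + 6v - 10).
Apply the quadratic formula to v^2 + 6v - 10 = 0: v = (-6 +/- sqrt(76))/2, i.e. v ~= 1.3589 or v ~= -7.3589.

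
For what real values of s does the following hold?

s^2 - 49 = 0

s = -7 or s = 7

Factor: (s + 7)(s - 7) = 0.
So s = -7 or s = 7.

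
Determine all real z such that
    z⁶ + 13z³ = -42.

Let u = z³. The equation becomes u² + 13u + 42 = 0.
Factor: (u + 7)(u + 6) = 0, so u = -7 or u = -6.
z³ = -7 gives z = -∛(7) ≈ -1.9129.
z³ = -6 gives z = -∛(6) ≈ -1.8171.

z = -1.9129 or z = -1.8171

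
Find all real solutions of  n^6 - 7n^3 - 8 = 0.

n = -1 or n = 2

Let u = n^3. The equation becomes u^2 - 7u - 8 = 0.
Factor: (u + 1)(u - 8) = 0, so u = -1 or u = 8.
n^3 = -1 gives n = -1.
n^3 = 8 gives n = 2.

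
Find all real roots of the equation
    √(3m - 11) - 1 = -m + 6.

m = 5

Isolate the radical: √(3m - 11) = -m + 7.
Square both sides: 3m - 11 = (-m + 7)².
Expand and rearrange: m² - 17m + 60 = 0.
Solving gives m = 12 or m = 5.
Check each candidate in the original equation:
  m = 12: √(25) = 5, while -m + 7 = -5 — extraneous.
  m = 5: √(4) = 2, while -m + 7 = 2 — valid.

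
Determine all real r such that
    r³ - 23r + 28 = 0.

r = -5.3166 or r = 1.3166 or r = 4

Possible rational roots are divisors of 28. Testing r = 4 gives 0, so (r - 4) is a factor.
Divide: r³ - 23r + 28 = (r - 4)(r² + 4r - 7).
Apply the quadratic formula to r² + 4r - 7 = 0: r = (-4 ± √44)/2, i.e. r ≈ 1.3166 or r ≈ -5.3166.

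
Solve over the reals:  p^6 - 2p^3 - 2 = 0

p = -0.9013 or p = 1.398

Let u = p^3. The equation becomes u^2 - 2u - 2 = 0.
By the quadratic formula, u = 1 + sqrt(3) or u = 1 - sqrt(3).
p^3 = 1 + sqrt(3) gives p = (1 + sqrt(3))^(1/3) ~= 1.398.
p^3 = 1 - sqrt(3) gives p = -(-1 + sqrt(3))^(1/3) ~= -0.9013.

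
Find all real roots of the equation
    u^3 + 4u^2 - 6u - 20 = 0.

Possible rational roots are divisors of -20. Testing u = -2 gives 0, so (u + 2) is a factor.
Divide: u^3 + 4u^2 - 6u - 20 = (u + 2)(u^2 + 2u - 10).
Apply the quadratic formula to u^2 + 2u - 10 = 0: u = (-2 +/- sqrt(44))/2, i.e. u ~= 2.3166 or u ~= -4.3166.

u = -4.3166 or u = -2 or u = 2.3166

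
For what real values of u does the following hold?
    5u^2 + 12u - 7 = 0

Discriminant: (12)^2 - 4*5*(-7) = 284.
Quadratic formula: u = (-12 +/- sqrt(284)) / 10.
So u = -6/5 + sqrt(71)/5 ~= 0.4852 or u = -sqrt(71)/5 - 6/5 ~= -2.8852.

u = -2.8852 or u = 0.4852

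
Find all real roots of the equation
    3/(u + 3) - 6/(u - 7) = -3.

u = -3.8443 or u = 8.8443

Multiply both sides by (u + 3)(u - 7):
3(u - 7) - 6(u + 3) = -3(u + 3)(u - 7).
Expand and collect terms: -3u^2 + 15u + 102 = 0.
By the quadratic formula, u = (-15 +/- sqrt(1449)) / -6, so u ~= -3.8443 or u ~= 8.8443.
Neither value makes a denominator zero (u != -3, u != 7), so both are valid.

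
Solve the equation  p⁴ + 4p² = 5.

Let u = p². The equation becomes u² + 4u - 5 = 0.
Factor: (u - 1)(u + 5) = 0, so u = 1 or u = -5.
p² = 1 gives p = ±1.
p² = -5 < 0 has no real solution.

p = -1 or p = 1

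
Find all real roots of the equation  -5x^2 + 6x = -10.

Rearrange to standard form: -5x^2 + 6x + 10 = 0.
Discriminant: (6)^2 - 4*(-5)*10 = 236.
Quadratic formula: x = (-6 +/- sqrt(236)) / (-10).
So x = 3/5 - sqrt(59)/5 ~= -0.9362 or x = 3/5 + sqrt(59)/5 ~= 2.1362.

x = -0.9362 or x = 2.1362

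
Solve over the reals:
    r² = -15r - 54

Bring every term to one side: r² + 15r + 54 = 0.
Factor: (r + 9)(r + 6) = 0.
So r = -9 or r = -6.

r = -9 or r = -6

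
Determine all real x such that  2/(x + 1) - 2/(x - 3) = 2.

x = 1

Multiply both sides by (x + 1)(x - 3):
2(x - 3) - 2(x + 1) = 2(x + 1)(x - 3).
Expand and collect terms: 2x² - 4x + 2 = 0.
This has the repeated root x = 1.
Neither value makes a denominator zero (x ≠ -1, x ≠ 3), so both are valid.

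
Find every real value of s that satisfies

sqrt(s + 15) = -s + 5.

Square both sides: s + 15 = (-s + 5)^2.
Expand and rearrange: s^2 - 11s + 10 = 0.
Solving gives s = 10 or s = 1.
Check each candidate in the original equation:
  s = 10: sqrt(25) = 5, while -s + 5 = -5 — extraneous.
  s = 1: sqrt(16) = 4, while -s + 5 = 4 — valid.

s = 1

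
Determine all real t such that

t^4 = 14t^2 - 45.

t = -3 or t = -2.2361 or t = 2.2361 or t = 3

Let u = t^2. The equation becomes u^2 - 14u + 45 = 0.
Factor: (u - 9)(u - 5) = 0, so u = 9 or u = 5.
t^2 = 9 gives t = +/-3.
t^2 = 5 gives t = +/-sqrt(5) ~= +/-2.2361.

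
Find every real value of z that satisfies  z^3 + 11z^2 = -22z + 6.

Rearrange: z^3 + 11z^2 + 22z - 6 = 0.
Possible rational roots are divisors of -6. Testing z = -3 gives 0, so (z + 3) is a factor.
Divide: z^3 + 11z^2 + 22z - 6 = (z + 3)(z^2 + 8z - 2).
Apply the quadratic formula to z^2 + 8z - 2 = 0: z = (-8 +/- sqrt(72))/2, i.e. z ~= 0.2426 or z ~= -8.2426.

z = -8.2426 or z = -3 or z = 0.2426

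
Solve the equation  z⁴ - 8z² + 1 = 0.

Let u = z². The equation becomes u² - 8u + 1 = 0.
By the quadratic formula, u = √(15) + 4 or u = 4 - √(15).
z² = √(15) + 4 gives z = ±√(√(15) + 4) ≈ ±2.8059.
z² = 4 - √(15) gives z = ±√(4 - √(15)) ≈ ±0.3564.

z = -2.8059 or z = -0.3564 or z = 0.3564 or z = 2.8059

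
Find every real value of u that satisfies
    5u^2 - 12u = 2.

u = -0.1565 or u = 2.5565

Rearrange to standard form: 5u^2 - 12u - 2 = 0.
Discriminant: (-12)^2 - 4*5*(-2) = 184.
Quadratic formula: u = (12 +/- sqrt(184)) / 10.
So u = 6/5 + sqrt(46)/5 ~= 2.5565 or u = 6/5 - sqrt(46)/5 ~= -0.1565.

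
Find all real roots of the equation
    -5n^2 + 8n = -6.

Rearrange to standard form: -5n^2 + 8n + 6 = 0.
Discriminant: (8)^2 - 4*(-5)*6 = 184.
Quadratic formula: n = (-8 +/- sqrt(184)) / (-10).
So n = 4/5 - sqrt(46)/5 ~= -0.5565 or n = 4/5 + sqrt(46)/5 ~= 2.1565.

n = -0.5565 or n = 2.1565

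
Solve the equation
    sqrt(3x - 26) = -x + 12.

Square both sides: 3x - 26 = (-x + 12)^2.
Expand and rearrange: x^2 - 27x + 170 = 0.
Solving gives x = 17 or x = 10.
Check each candidate in the original equation:
  x = 17: sqrt(25) = 5, while -x + 12 = -5 — extraneous.
  x = 10: sqrt(4) = 2, while -x + 12 = 2 — valid.

x = 10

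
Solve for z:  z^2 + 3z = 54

z = -9 or z = 6

Bring every term to one side: z^2 + 3z - 54 = 0.
Factor: (z - 6)(z + 9) = 0.
So z = 6 or z = -9.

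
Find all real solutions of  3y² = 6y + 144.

y = -6 or y = 8

Bring every term to one side: 3y² - 6y - 144 = 0.
Factor: 3(y + 6)(y - 8) = 0.
So y = -6 or y = 8.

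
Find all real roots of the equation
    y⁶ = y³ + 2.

Let u = y³. The equation becomes u² - u - 2 = 0.
Factor: (u + 1)(u - 2) = 0, so u = -1 or u = 2.
y³ = -1 gives y = -1.
y³ = 2 gives y = ∛(2) ≈ 1.2599.

y = -1 or y = 1.2599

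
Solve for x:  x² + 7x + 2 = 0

x = -6.7016 or x = -0.2984

Discriminant: (7)² − 4·1·2 = 41.
Quadratic formula: x = (-7 ± √41) / 2.
So x = -7/2 + √(41)/2 ≈ -0.2984 or x = -7/2 - √(41)/2 ≈ -6.7016.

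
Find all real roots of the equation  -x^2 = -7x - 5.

Rearrange to standard form: -x^2 + 7x + 5 = 0.
Discriminant: (7)^2 - 4*(-1)*5 = 69.
Quadratic formula: x = (-7 +/- sqrt(69)) / (-2).
So x = 7/2 - sqrt(69)/2 ~= -0.6533 or x = 7/2 + sqrt(69)/2 ~= 7.6533.

x = -0.6533 or x = 7.6533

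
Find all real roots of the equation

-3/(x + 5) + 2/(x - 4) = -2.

Multiply both sides by (x + 5)(x - 4):
-3(x - 4) + 2(x + 5) = -2(x + 5)(x - 4).
Expand and collect terms: -2x² - x + 18 = 0.
By the quadratic formula, x = (1 ± √145) / -4, so x ≈ -3.2604 or x ≈ 2.7604.
Neither value makes a denominator zero (x ≠ -5, x ≠ 4), so both are valid.

x = -3.2604 or x = 2.7604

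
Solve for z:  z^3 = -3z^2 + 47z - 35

Rearrange: z^3 + 3z^2 - 47z + 35 = 0.
Possible rational roots are divisors of 35. Testing z = 5 gives 0, so (z - 5) is a factor.
Divide: z^3 + 3z^2 - 47z + 35 = (z - 5)(z^2 + 8z - 7).
Apply the quadratic formula to z^2 + 8z - 7 = 0: z = (-8 +/- sqrt(92))/2, i.e. z ~= 0.7958 or z ~= -8.7958.

z = -8.7958 or z = 0.7958 or z = 5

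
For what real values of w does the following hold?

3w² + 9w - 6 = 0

Discriminant: (9)² − 4·3·(-6) = 153.
Quadratic formula: w = (-9 ± √153) / 6.
So w = -3/2 + √(17)/2 ≈ 0.5616 or w = -√(17)/2 - 3/2 ≈ -3.5616.

w = -3.5616 or w = 0.5616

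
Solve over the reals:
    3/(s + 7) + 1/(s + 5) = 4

Multiply both sides by (s + 7)(s + 5):
3(s + 5) + (s + 7) = 4(s + 7)(s + 5).
Expand and collect terms: 4s^2 + 44s + 118 = 0.
By the quadratic formula, s = (-44 +/- sqrt(48)) / 8, so s ~= -4.634 or s ~= -6.366.
Neither value makes a denominator zero (s != -7, s != -5), so both are valid.

s = -6.366 or s = -4.634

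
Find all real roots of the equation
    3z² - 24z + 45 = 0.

Factor: 3(z - 3)(z - 5) = 0.
So z = 3 or z = 5.

z = 3 or z = 5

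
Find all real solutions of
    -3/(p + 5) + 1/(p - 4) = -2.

Multiply both sides by (p + 5)(p - 4):
-3(p - 4) + (p + 5) = -2(p + 5)(p - 4).
Expand and collect terms: -2p^2 + 23 = 0.
By the quadratic formula, p = (0 +/- sqrt(184)) / -4, so p ~= -3.3912 or p ~= 3.3912.
Neither value makes a denominator zero (p != -5, p != 4), so both are valid.

p = -3.3912 or p = 3.3912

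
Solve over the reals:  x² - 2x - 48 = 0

x = -6 or x = 8

Factor: (x + 6)(x - 8) = 0.
So x = -6 or x = 8.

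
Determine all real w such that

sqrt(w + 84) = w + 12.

w = -3

Square both sides: w + 84 = (w + 12)^2.
Expand and rearrange: w^2 + 23w + 60 = 0.
Solving gives w = -3 or w = -20.
Check each candidate in the original equation:
  w = -3: sqrt(81) = 9, while w + 12 = 9 — valid.
  w = -20: sqrt(64) = 8, while w + 12 = -8 — extraneous.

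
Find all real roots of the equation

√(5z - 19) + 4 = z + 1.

z = 4 or z = 7

Isolate the radical: √(5z - 19) = z - 3.
Square both sides: 5z - 19 = (z - 3)².
Expand and rearrange: z² - 11z + 28 = 0.
Solving gives z = 7 or z = 4.
Check each candidate in the original equation:
  z = 7: √(16) = 4, while z - 3 = 4 — valid.
  z = 4: √(1) = 1, while z - 3 = 1 — valid.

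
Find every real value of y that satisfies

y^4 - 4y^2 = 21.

y = -2.6458 or y = 2.6458

Let u = y^2. The equation becomes u^2 - 4u - 21 = 0.
Factor: (u + 3)(u - 7) = 0, so u = -3 or u = 7.
y^2 = -3 < 0 has no real solution.
y^2 = 7 gives y = +/-sqrt(7) ~= +/-2.6458.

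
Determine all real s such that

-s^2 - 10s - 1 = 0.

s = -9.899 or s = -0.101

Discriminant: (-10)^2 - 4*(-1)*(-1) = 96.
Quadratic formula: s = (10 +/- sqrt(96)) / (-2).
So s = -5 - 2*sqrt(6) ~= -9.899 or s = -5 + 2*sqrt(6) ~= -0.101.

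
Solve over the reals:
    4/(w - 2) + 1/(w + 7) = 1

w = -6.3246 or w = 6.3246

Multiply both sides by (w - 2)(w + 7):
4(w + 7) + (w - 2) = (w - 2)(w + 7).
Expand and collect terms: w² - 40 = 0.
By the quadratic formula, w = (0 ± √160) / 2, so w ≈ 6.3246 or w ≈ -6.3246.
Neither value makes a denominator zero (w ≠ 2, w ≠ -7), so both are valid.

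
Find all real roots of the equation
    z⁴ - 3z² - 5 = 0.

Let u = z². The equation becomes u² - 3u - 5 = 0.
By the quadratic formula, u = 3/2 + √(29)/2 or u = 3/2 - √(29)/2.
z² = 3/2 + √(29)/2 gives z = ±√(3/2 + √(29)/2) ≈ ±2.0476.
z² = 3/2 - √(29)/2 < 0 has no real solution.

z = -2.0476 or z = 2.0476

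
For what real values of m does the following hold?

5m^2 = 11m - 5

m = 0.6417 or m = 1.5583

Rearrange to standard form: 5m^2 - 11m + 5 = 0.
Discriminant: (-11)^2 - 4*5*5 = 21.
Quadratic formula: m = (11 +/- sqrt(21)) / 10.
So m = sqrt(21)/10 + 11/10 ~= 1.5583 or m = 11/10 - sqrt(21)/10 ~= 0.6417.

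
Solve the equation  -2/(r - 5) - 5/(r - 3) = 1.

Multiply both sides by (r - 5)(r - 3):
-2(r - 3) - 5(r - 5) = (r - 5)(r - 3).
Expand and collect terms: r² - r - 16 = 0.
By the quadratic formula, r = (1 ± √65) / 2, so r ≈ 4.5311 or r ≈ -3.5311.
Neither value makes a denominator zero (r ≠ 5, r ≠ 3), so both are valid.

r = -3.5311 or r = 4.5311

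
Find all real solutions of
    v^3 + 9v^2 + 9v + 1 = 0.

v = -7.873 or v = -1 or v = -0.127

Possible rational roots are divisors of 1. Testing v = -1 gives 0, so (v + 1) is a factor.
Divide: v^3 + 9v^2 + 9v + 1 = (v + 1)(v^2 + 8v + 1).
Apply the quadratic formula to v^2 + 8v + 1 = 0: v = (-8 +/- sqrt(60))/2, i.e. v ~= -0.127 or v ~= -7.873.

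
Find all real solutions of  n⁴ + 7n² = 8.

n = -1 or n = 1

Let u = n². The equation becomes u² + 7u - 8 = 0.
Factor: (u - 1)(u + 8) = 0, so u = 1 or u = -8.
n² = 1 gives n = ±1.
n² = -8 < 0 has no real solution.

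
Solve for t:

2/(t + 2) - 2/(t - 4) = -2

t = -2.873 or t = 4.873

Multiply both sides by (t + 2)(t - 4):
2(t - 4) - 2(t + 2) = -2(t + 2)(t - 4).
Expand and collect terms: -2t² + 4t + 28 = 0.
By the quadratic formula, t = (-4 ± √240) / -4, so t ≈ -2.873 or t ≈ 4.873.
Neither value makes a denominator zero (t ≠ -2, t ≠ 4), so both are valid.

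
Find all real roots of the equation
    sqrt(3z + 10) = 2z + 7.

z = -3.25 or z = -3

Square both sides: 3z + 10 = (2z + 7)^2.
Expand and rearrange: 4z^2 + 25z + 39 = 0.
Solving gives z = -3 or z = -3.25.
Check each candidate in the original equation:
  z = -3: sqrt(1) = 1, while 2z + 7 = 1 — valid.
  z = -3.25: sqrt(0.25) = 0.5, while 2z + 7 = 0.5 — valid.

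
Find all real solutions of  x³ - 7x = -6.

Rearrange: x³ - 7x + 6 = 0.
Possible rational roots are divisors of 6. Testing x = 2 gives 0, so (x - 2) is a factor.
Divide: x³ - 7x + 6 = (x - 2)(x² + 2x - 3).
Factor the quadratic: x = 1 or x = -3.

x = -3 or x = 1 or x = 2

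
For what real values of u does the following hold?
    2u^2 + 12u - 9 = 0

u = -6.6742 or u = 0.6742

Discriminant: (12)^2 - 4*2*(-9) = 216.
Quadratic formula: u = (-12 +/- sqrt(216)) / 4.
So u = -3 + 3*sqrt(6)/2 ~= 0.6742 or u = -3*sqrt(6)/2 - 3 ~= -6.6742.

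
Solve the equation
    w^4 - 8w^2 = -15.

w = -2.2361 or w = -1.7321 or w = 1.7321 or w = 2.2361

Let u = w^2. The equation becomes u^2 - 8u + 15 = 0.
Factor: (u - 3)(u - 5) = 0, so u = 3 or u = 5.
w^2 = 3 gives w = +/-sqrt(3) ~= +/-1.7321.
w^2 = 5 gives w = +/-sqrt(5) ~= +/-2.2361.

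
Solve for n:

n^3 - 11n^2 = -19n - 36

Rearrange: n^3 - 11n^2 + 19n + 36 = 0.
Possible rational roots are divisors of 36. Testing n = 4 gives 0, so (n - 4) is a factor.
Divide: n^3 - 11n^2 + 19n + 36 = (n - 4)(n^2 - 7n - 9).
Apply the quadratic formula to n^2 - 7n - 9 = 0: n = (7 +/- sqrt(85))/2, i.e. n ~= 8.1098 or n ~= -1.1098.

n = -1.1098 or n = 4 or n = 8.1098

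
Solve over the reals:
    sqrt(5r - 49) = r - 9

r = 10 or r = 13

Square both sides: 5r - 49 = (r - 9)^2.
Expand and rearrange: r^2 - 23r + 130 = 0.
Solving gives r = 13 or r = 10.
Check each candidate in the original equation:
  r = 13: sqrt(16) = 4, while r - 9 = 4 — valid.
  r = 10: sqrt(1) = 1, while r - 9 = 1 — valid.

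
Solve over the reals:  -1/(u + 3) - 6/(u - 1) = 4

u = -3.3802 or u = -0.3698

Multiply both sides by (u + 3)(u - 1):
-(u - 1) - 6(u + 3) = 4(u + 3)(u - 1).
Expand and collect terms: 4u^2 + 15u + 5 = 0.
By the quadratic formula, u = (-15 +/- sqrt(145)) / 8, so u ~= -0.3698 or u ~= -3.3802.
Neither value makes a denominator zero (u != -3, u != 1), so both are valid.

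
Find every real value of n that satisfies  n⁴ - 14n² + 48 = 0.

n = -2.8284 or n = -2.4495 or n = 2.4495 or n = 2.8284

Let u = n². The equation becomes u² - 14u + 48 = 0.
Factor: (u - 8)(u - 6) = 0, so u = 8 or u = 6.
n² = 8 gives n = ±2·√(2) ≈ ±2.8284.
n² = 6 gives n = ±√(6) ≈ ±2.4495.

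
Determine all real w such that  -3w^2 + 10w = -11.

w = -0.8719 or w = 4.2053

Rearrange to standard form: -3w^2 + 10w + 11 = 0.
Discriminant: (10)^2 - 4*(-3)*11 = 232.
Quadratic formula: w = (-10 +/- sqrt(232)) / (-6).
So w = 5/3 - sqrt(58)/3 ~= -0.8719 or w = 5/3 + sqrt(58)/3 ~= 4.2053.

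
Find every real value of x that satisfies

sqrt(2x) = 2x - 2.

Square both sides: 2x = (2x - 2)^2.
Expand and rearrange: 4x^2 - 10x + 4 = 0.
Solving gives x = 2 or x = 0.5.
Check each candidate in the original equation:
  x = 2: sqrt(4) = 2, while 2x - 2 = 2 — valid.
  x = 0.5: sqrt(1) = 1, while 2x - 2 = -1 — extraneous.

x = 2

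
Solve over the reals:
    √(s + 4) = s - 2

s = 5

Square both sides: s + 4 = (s - 2)².
Expand and rearrange: s² - 5s = 0.
Solving gives s = 5 or s = 0.
Check each candidate in the original equation:
  s = 5: √(9) = 3, while s - 2 = 3 — valid.
  s = 0: √(4) = 2, while s - 2 = -2 — extraneous.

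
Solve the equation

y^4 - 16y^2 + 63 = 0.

Let u = y^2. The equation becomes u^2 - 16u + 63 = 0.
Factor: (u - 7)(u - 9) = 0, so u = 7 or u = 9.
y^2 = 7 gives y = +/-sqrt(7) ~= +/-2.6458.
y^2 = 9 gives y = +/-3.

y = -3 or y = -2.6458 or y = 2.6458 or y = 3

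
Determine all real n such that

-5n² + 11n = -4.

n = -0.3177 or n = 2.5177

Rearrange to standard form: -5n² + 11n + 4 = 0.
Discriminant: (11)² − 4·(-5)·4 = 201.
Quadratic formula: n = (-11 ± √201) / (-10).
So n = 11/10 - √(201)/10 ≈ -0.3177 or n = 11/10 + √(201)/10 ≈ 2.5177.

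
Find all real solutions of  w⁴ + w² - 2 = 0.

Let u = w². The equation becomes u² + u - 2 = 0.
Factor: (u + 2)(u - 1) = 0, so u = -2 or u = 1.
w² = -2 < 0 has no real solution.
w² = 1 gives w = ±1.

w = -1 or w = 1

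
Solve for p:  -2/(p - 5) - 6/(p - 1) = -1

p = 3.5359 or p = 10.4641

Multiply both sides by (p - 5)(p - 1):
-2(p - 1) - 6(p - 5) = -(p - 5)(p - 1).
Expand and collect terms: -p² + 14p - 37 = 0.
By the quadratic formula, p = (-14 ± √48) / -2, so p ≈ 3.5359 or p ≈ 10.4641.
Neither value makes a denominator zero (p ≠ 5, p ≠ 1), so both are valid.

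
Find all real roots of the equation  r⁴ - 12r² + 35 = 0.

Let u = r². The equation becomes u² - 12u + 35 = 0.
Factor: (u - 7)(u - 5) = 0, so u = 7 or u = 5.
r² = 7 gives r = ±√(7) ≈ ±2.6458.
r² = 5 gives r = ±√(5) ≈ ±2.2361.

r = -2.6458 or r = -2.2361 or r = 2.2361 or r = 2.6458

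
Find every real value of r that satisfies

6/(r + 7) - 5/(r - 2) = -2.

r = -9.4629 or r = 3.9629

Multiply both sides by (r + 7)(r - 2):
6(r - 2) - 5(r + 7) = -2(r + 7)(r - 2).
Expand and collect terms: -2r^2 - 11r + 75 = 0.
By the quadratic formula, r = (11 +/- sqrt(721)) / -4, so r ~= -9.4629 or r ~= 3.9629.
Neither value makes a denominator zero (r != -7, r != 2), so both are valid.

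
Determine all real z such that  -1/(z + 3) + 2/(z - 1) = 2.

Multiply both sides by (z + 3)(z - 1):
-(z - 1) + 2(z + 3) = 2(z + 3)(z - 1).
Expand and collect terms: 2z^2 + 3z - 13 = 0.
By the quadratic formula, z = (-3 +/- sqrt(113)) / 4, so z ~= 1.9075 or z ~= -3.4075.
Neither value makes a denominator zero (z != -3, z != 1), so both are valid.

z = -3.4075 or z = 1.9075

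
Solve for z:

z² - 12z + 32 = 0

Factor: (z - 4)(z - 8) = 0.
So z = 4 or z = 8.

z = 4 or z = 8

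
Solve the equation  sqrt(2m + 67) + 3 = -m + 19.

m = 7

Isolate the radical: sqrt(2m + 67) = -m + 16.
Square both sides: 2m + 67 = (-m + 16)^2.
Expand and rearrange: m^2 - 34m + 189 = 0.
Solving gives m = 27 or m = 7.
Check each candidate in the original equation:
  m = 27: sqrt(121) = 11, while -m + 16 = -11 — extraneous.
  m = 7: sqrt(81) = 9, while -m + 16 = 9 — valid.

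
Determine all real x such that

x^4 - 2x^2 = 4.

Let u = x^2. The equation becomes u^2 - 2u - 4 = 0.
By the quadratic formula, u = 1 + sqrt(5) or u = 1 - sqrt(5).
x^2 = 1 + sqrt(5) gives x = +/-sqrt(1 + sqrt(5)) ~= +/-1.7989.
x^2 = 1 - sqrt(5) < 0 has no real solution.

x = -1.7989 or x = 1.7989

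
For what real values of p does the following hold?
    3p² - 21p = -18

Bring every term to one side: 3p² - 21p + 18 = 0.
Factor: 3(p - 1)(p - 6) = 0.
So p = 1 or p = 6.

p = 1 or p = 6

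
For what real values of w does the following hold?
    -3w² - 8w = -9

w = -3.5191 or w = 0.8525

Rearrange to standard form: -3w² - 8w + 9 = 0.
Discriminant: (-8)² − 4·(-3)·9 = 172.
Quadratic formula: w = (8 ± √172) / (-6).
So w = -√(43)/3 - 4/3 ≈ -3.5191 or w = -4/3 + √(43)/3 ≈ 0.8525.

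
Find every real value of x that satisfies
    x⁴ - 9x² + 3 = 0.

Let u = x². The equation becomes u² - 9u + 3 = 0.
By the quadratic formula, u = √(69)/2 + 9/2 or u = 9/2 - √(69)/2.
x² = √(69)/2 + 9/2 gives x = ±√(√(69)/2 + 9/2) ≈ ±2.9417.
x² = 9/2 - √(69)/2 gives x = ±√(9/2 - √(69)/2) ≈ ±0.5888.

x = -2.9417 or x = -0.5888 or x = 0.5888 or x = 2.9417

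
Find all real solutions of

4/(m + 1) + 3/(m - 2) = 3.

Multiply both sides by (m + 1)(m - 2):
4(m - 2) + 3(m + 1) = 3(m + 1)(m - 2).
Expand and collect terms: 3m² - 10m - 1 = 0.
By the quadratic formula, m = (10 ± √112) / 6, so m ≈ 3.4305 or m ≈ -0.0972.
Neither value makes a denominator zero (m ≠ -1, m ≠ 2), so both are valid.

m = -0.0972 or m = 3.4305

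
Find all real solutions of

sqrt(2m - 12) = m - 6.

m = 6 or m = 8

Square both sides: 2m - 12 = (m - 6)^2.
Expand and rearrange: m^2 - 14m + 48 = 0.
Solving gives m = 8 or m = 6.
Check each candidate in the original equation:
  m = 8: sqrt(4) = 2, while m - 6 = 2 — valid.
  m = 6: sqrt(0) = 0, while m - 6 = 0 — valid.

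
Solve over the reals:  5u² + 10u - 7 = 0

Discriminant: (10)² − 4·5·(-7) = 240.
Quadratic formula: u = (-10 ± √240) / 10.
So u = -1 + 2·√(15)/5 ≈ 0.5492 or u = -2·√(15)/5 - 1 ≈ -2.5492.

u = -2.5492 or u = 0.5492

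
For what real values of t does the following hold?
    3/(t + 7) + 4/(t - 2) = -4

Multiply both sides by (t + 7)(t - 2):
3(t - 2) + 4(t + 7) = -4(t + 7)(t - 2).
Expand and collect terms: -4t² - 27t + 34 = 0.
By the quadratic formula, t = (27 ± √1273) / -8, so t ≈ -7.8349 or t ≈ 1.0849.
Neither value makes a denominator zero (t ≠ -7, t ≠ 2), so both are valid.

t = -7.8349 or t = 1.0849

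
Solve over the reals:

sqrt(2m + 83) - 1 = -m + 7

Isolate the radical: sqrt(2m + 83) = -m + 8.
Square both sides: 2m + 83 = (-m + 8)^2.
Expand and rearrange: m^2 - 18m - 19 = 0.
Solving gives m = 19 or m = -1.
Check each candidate in the original equation:
  m = 19: sqrt(121) = 11, while -m + 8 = -11 — extraneous.
  m = -1: sqrt(81) = 9, while -m + 8 = 9 — valid.

m = -1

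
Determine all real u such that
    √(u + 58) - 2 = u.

u = 6

Isolate the radical: √(u + 58) = u + 2.
Square both sides: u + 58 = (u + 2)².
Expand and rearrange: u² + 3u - 54 = 0.
Solving gives u = 6 or u = -9.
Check each candidate in the original equation:
  u = 6: √(64) = 8, while u + 2 = 8 — valid.
  u = -9: √(49) = 7, while u + 2 = -7 — extraneous.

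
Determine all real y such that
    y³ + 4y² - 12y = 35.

y = -5 or y = -2.1926 or y = 3.1926

Rearrange: y³ + 4y² - 12y - 35 = 0.
Possible rational roots are divisors of -35. Testing y = -5 gives 0, so (y + 5) is a factor.
Divide: y³ + 4y² - 12y - 35 = (y + 5)(y² - y - 7).
Apply the quadratic formula to y² - y - 7 = 0: y = (1 ± √29)/2, i.e. y ≈ 3.1926 or y ≈ -2.1926.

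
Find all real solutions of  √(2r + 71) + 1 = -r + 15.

r = 5

Isolate the radical: √(2r + 71) = -r + 14.
Square both sides: 2r + 71 = (-r + 14)².
Expand and rearrange: r² - 30r + 125 = 0.
Solving gives r = 25 or r = 5.
Check each candidate in the original equation:
  r = 25: √(121) = 11, while -r + 14 = -11 — extraneous.
  r = 5: √(81) = 9, while -r + 14 = 9 — valid.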